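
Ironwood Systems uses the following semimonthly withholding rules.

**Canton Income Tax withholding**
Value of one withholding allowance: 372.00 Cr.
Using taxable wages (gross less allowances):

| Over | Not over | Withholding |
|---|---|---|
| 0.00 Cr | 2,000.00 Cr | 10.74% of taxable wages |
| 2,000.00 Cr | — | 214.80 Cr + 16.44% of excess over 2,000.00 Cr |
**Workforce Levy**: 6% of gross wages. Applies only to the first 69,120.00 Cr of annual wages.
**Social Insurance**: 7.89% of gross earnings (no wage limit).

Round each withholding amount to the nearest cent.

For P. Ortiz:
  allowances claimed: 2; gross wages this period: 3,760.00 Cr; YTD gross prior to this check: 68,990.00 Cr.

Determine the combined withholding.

Canton Income Tax: taxable = 3,760.00 Cr − 2×372.00 Cr = 3,016.00 Cr
  214.80 Cr + 16.44% × (3,016.00 Cr − 2,000.00 Cr) = 214.80 Cr + 16.44% × 1,016.00 Cr = 381.83 Cr
Workforce Levy: cap 69,120.00 Cr − YTD 68,990.00 Cr = 130.00 Cr subject; 6% × 130.00 Cr = 7.80 Cr
Social Insurance: 7.89% × 3,760.00 Cr = 296.66 Cr
Total: 381.83 Cr + 7.80 Cr + 296.66 Cr = 686.29 Cr

686.29 Cr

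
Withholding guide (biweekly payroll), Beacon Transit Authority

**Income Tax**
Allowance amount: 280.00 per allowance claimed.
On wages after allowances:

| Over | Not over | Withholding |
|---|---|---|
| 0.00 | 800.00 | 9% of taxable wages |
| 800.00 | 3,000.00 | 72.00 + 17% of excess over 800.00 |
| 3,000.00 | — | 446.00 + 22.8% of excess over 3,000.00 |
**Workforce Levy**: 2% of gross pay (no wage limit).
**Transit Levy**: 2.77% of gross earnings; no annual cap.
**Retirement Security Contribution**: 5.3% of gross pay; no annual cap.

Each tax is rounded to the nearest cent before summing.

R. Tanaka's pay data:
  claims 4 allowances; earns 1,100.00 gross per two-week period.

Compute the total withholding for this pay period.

Income Tax: taxable = 1,100.00 − 4×280.00 = -20.00
  Taxable ≤ 0 → 0.00
Workforce Levy: 2% × 1,100.00 = 22.00
Transit Levy: 2.77% × 1,100.00 = 30.47
Retirement Security Contribution: 5.3% × 1,100.00 = 58.30
Total: 0.00 + 22.00 + 30.47 + 58.30 = 110.77

110.77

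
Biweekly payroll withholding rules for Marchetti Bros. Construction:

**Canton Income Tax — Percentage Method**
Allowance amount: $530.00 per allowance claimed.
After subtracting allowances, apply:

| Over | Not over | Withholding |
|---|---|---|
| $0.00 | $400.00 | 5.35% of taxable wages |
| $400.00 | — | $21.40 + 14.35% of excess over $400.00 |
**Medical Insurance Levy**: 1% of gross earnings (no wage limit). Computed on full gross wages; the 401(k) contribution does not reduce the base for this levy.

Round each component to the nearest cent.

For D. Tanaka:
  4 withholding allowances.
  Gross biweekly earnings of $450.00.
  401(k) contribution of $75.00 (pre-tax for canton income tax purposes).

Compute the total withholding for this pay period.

Canton Income Tax: taxable = $450.00 − $75.00 − 4×$530.00 = $-1,745.00
  Taxable ≤ 0 → $0.00
Medical Insurance Levy: 1% × $450.00 = $4.50
Total: $0.00 + $4.50 = $4.50

$4.50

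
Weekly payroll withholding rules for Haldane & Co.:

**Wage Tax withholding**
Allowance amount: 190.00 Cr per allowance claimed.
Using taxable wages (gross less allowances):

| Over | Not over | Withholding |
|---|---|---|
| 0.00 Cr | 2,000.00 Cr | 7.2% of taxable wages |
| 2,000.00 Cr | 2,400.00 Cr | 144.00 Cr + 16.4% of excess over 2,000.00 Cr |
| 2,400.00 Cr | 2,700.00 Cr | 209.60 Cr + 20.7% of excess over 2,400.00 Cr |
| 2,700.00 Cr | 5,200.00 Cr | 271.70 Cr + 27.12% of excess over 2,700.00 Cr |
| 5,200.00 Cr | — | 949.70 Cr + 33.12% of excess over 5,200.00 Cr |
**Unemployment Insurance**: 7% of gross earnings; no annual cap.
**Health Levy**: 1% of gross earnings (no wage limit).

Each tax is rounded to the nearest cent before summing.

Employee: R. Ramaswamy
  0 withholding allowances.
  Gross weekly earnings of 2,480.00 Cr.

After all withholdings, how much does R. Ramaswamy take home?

Wage Tax: taxable = 2,480.00 Cr
  209.60 Cr + 20.7% × (2,480.00 Cr − 2,400.00 Cr) = 209.60 Cr + 20.7% × 80.00 Cr = 226.16 Cr
Unemployment Insurance: 7% × 2,480.00 Cr = 173.60 Cr
Health Levy: 1% × 2,480.00 Cr = 24.80 Cr
Total withheld: 226.16 Cr + 173.60 Cr + 24.80 Cr = 424.56 Cr
Net pay: 2,480.00 Cr − 424.56 Cr = 2,055.44 Cr

2,055.44 Cr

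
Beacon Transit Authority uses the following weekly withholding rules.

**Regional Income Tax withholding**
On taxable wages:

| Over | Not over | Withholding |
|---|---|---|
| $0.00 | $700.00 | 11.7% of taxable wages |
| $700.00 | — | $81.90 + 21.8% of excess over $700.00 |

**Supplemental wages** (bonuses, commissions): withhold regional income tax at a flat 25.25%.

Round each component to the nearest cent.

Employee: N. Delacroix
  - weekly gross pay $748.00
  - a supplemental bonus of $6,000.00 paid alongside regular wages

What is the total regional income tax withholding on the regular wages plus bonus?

Regional Income Tax: taxable = $748.00
  $81.90 + 21.8% × ($748.00 − $700.00) = $81.90 + 21.8% × $48.00 = $92.36
Supplemental (25.25% flat on bonus): 25.25% × $6,000.00 = $1,515.00
Total regional income tax: $92.36 + $1,515.00 = $1,607.36

$1,607.36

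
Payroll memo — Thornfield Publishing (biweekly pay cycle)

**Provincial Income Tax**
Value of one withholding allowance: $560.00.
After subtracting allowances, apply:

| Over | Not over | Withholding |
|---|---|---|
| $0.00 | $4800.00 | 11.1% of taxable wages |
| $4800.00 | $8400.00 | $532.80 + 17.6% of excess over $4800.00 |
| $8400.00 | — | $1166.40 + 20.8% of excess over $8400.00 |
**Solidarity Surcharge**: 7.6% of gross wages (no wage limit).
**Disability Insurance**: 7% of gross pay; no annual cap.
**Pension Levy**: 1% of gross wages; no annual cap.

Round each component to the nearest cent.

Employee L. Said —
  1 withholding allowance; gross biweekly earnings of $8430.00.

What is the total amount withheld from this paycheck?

Provincial Income Tax: taxable = $8430.00 − 1×$560.00 = $7870.00
  $532.80 + 17.6% × ($7870.00 − $4800.00) = $532.80 + 17.6% × $3070.00 = $1073.12
Solidarity Surcharge: 7.6% × $8430.00 = $640.68
Disability Insurance: 7% × $8430.00 = $590.10
Pension Levy: 1% × $8430.00 = $84.30
Total: $1073.12 + $640.68 + $590.10 + $84.30 = $2388.20

$2388.20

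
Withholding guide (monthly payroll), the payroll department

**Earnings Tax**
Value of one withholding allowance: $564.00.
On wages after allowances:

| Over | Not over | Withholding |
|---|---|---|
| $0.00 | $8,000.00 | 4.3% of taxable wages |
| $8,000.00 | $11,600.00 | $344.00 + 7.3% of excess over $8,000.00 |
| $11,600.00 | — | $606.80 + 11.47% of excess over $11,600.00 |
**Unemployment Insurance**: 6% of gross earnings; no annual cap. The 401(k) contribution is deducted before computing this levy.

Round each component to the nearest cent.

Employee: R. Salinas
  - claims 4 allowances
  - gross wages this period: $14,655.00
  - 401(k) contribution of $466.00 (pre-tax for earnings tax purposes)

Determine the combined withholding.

Earnings Tax: taxable = $14,655.00 − $466.00 − 4×$564.00 = $11,933.00
  $606.80 + 11.47% × ($11,933.00 − $11,600.00) = $606.80 + 11.47% × $333.00 = $645.00
Unemployment Insurance: 6% × $14,189.00 = $851.34
Total: $645.00 + $851.34 = $1,496.34

$1,496.34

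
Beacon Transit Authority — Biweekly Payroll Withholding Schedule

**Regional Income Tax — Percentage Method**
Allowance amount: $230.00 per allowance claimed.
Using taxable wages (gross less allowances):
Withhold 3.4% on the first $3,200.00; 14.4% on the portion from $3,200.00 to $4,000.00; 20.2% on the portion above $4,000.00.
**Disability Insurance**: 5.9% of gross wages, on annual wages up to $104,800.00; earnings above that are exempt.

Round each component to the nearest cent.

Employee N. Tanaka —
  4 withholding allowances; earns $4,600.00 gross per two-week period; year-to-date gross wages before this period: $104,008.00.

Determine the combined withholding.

Regional Income Tax: taxable = $4,600.00 − 4×$230.00 = $3,680.00
  $108.80 + 14.4% × ($3,680.00 − $3,200.00) = $108.80 + 14.4% × $480.00 = $177.92
Disability Insurance: cap $104,800.00 − YTD $104,008.00 = $792.00 subject; 5.9% × $792.00 = $46.73
Total: $177.92 + $46.73 = $224.65

$224.65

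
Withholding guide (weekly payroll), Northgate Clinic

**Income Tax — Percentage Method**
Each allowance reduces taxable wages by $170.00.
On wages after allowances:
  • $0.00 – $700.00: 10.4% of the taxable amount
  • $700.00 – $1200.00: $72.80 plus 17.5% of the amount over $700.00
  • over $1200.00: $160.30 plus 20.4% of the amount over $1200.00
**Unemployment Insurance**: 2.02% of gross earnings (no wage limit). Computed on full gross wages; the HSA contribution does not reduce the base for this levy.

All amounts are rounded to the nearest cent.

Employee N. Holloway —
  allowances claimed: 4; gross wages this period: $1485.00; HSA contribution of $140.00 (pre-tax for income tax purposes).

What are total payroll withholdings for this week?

Income Tax: taxable = $1485.00 − $140.00 − 4×$170.00 = $665.00
  10.4% × $665.00 = $69.16
Unemployment Insurance: 2.02% × $1485.00 = $30.00
Total: $69.16 + $30.00 = $99.16

$99.16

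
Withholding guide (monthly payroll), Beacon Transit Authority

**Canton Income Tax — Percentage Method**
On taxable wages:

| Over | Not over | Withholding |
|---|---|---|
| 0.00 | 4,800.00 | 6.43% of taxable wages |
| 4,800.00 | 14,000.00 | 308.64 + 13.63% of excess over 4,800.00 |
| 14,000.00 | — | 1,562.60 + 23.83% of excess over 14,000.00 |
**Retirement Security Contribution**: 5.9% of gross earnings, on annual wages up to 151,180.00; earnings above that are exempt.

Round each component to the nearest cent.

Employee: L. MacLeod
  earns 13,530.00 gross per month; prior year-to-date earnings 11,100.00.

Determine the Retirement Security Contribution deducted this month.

798.27

Retirement Security Contribution: 5.9% × 13,530.00 = 798.27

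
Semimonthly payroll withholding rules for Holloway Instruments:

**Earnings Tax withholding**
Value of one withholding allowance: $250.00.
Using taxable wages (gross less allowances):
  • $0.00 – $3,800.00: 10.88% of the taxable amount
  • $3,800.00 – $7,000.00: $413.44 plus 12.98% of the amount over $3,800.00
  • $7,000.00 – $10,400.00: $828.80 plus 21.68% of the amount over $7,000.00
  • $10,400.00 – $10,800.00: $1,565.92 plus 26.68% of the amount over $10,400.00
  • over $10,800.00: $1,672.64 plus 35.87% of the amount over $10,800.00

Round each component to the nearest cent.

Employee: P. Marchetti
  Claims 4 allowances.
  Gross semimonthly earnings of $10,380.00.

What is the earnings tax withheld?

Earnings Tax: taxable = $10,380.00 − 4×$250.00 = $9,380.00
  $828.80 + 21.68% × ($9,380.00 − $7,000.00) = $828.80 + 21.68% × $2,380.00 = $1,344.78

$1,344.78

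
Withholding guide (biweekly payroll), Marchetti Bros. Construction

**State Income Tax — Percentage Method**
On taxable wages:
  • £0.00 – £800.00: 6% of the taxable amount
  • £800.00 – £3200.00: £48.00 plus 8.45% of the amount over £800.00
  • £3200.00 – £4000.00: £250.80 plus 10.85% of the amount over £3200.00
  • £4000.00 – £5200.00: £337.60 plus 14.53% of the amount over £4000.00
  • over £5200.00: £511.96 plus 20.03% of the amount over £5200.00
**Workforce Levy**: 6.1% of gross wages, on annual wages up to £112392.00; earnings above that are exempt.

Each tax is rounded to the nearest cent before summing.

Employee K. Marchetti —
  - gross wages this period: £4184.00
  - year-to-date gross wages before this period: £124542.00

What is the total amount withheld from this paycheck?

£364.34

State Income Tax: taxable = £4184.00
  £337.60 + 14.53% × (£4184.00 − £4000.00) = £337.60 + 14.53% × £184.00 = £364.34
Workforce Levy: YTD £124542.00 ≥ cap £112392.00 → £0.00
Total: £364.34 + £0.00 = £364.34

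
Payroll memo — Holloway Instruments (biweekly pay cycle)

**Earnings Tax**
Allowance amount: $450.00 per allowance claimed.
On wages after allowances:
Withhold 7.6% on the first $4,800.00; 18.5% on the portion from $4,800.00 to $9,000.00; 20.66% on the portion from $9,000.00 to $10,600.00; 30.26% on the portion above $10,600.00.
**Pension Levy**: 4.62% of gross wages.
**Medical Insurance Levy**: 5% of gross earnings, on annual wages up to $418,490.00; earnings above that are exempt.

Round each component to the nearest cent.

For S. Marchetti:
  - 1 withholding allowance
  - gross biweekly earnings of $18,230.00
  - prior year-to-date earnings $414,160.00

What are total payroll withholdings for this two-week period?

$4,703.76

Earnings Tax: taxable = $18,230.00 − 1×$450.00 = $17,780.00
  $1,472.36 + 30.26% × ($17,780.00 − $10,600.00) = $1,472.36 + 30.26% × $7,180.00 = $3,645.03
Pension Levy: 4.62% × $18,230.00 = $842.23
Medical Insurance Levy: cap $418,490.00 − YTD $414,160.00 = $4,330.00 subject; 5% × $4,330.00 = $216.50
Total: $3,645.03 + $842.23 + $216.50 = $4,703.76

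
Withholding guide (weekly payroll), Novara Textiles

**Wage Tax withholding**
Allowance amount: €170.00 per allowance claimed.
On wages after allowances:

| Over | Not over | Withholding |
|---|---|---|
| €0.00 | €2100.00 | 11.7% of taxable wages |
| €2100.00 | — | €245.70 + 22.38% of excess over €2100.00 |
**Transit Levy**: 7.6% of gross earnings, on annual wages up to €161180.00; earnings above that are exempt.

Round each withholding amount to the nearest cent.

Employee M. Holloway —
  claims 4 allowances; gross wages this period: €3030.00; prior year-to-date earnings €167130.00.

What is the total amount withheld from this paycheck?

Wage Tax: taxable = €3030.00 − 4×€170.00 = €2350.00
  €245.70 + 22.38% × (€2350.00 − €2100.00) = €245.70 + 22.38% × €250.00 = €301.65
Transit Levy: YTD €167130.00 ≥ cap €161180.00 → €0.00
Total: €301.65 + €0.00 = €301.65

€301.65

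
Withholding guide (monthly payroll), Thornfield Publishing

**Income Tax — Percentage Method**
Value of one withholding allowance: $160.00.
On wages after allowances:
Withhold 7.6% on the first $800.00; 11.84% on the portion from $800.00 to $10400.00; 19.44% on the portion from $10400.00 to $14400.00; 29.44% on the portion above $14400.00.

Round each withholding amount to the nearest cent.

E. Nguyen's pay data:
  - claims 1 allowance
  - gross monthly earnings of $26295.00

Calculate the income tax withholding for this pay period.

Income Tax: taxable = $26295.00 − 1×$160.00 = $26135.00
  $1975.04 + 29.44% × ($26135.00 − $14400.00) = $1975.04 + 29.44% × $11735.00 = $5429.82

$5429.82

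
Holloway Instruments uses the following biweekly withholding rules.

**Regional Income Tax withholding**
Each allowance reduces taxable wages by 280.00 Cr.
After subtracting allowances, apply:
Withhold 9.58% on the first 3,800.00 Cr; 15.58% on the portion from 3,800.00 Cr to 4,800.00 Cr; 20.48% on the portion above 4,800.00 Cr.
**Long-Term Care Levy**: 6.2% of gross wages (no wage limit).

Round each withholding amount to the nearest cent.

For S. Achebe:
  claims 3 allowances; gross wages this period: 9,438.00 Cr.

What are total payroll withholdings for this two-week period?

1,882.83 Cr

Regional Income Tax: taxable = 9,438.00 Cr − 3×280.00 Cr = 8,598.00 Cr
  519.84 Cr + 20.48% × (8,598.00 Cr − 4,800.00 Cr) = 519.84 Cr + 20.48% × 3,798.00 Cr = 1,297.67 Cr
Long-Term Care Levy: 6.2% × 9,438.00 Cr = 585.16 Cr
Total: 1,297.67 Cr + 585.16 Cr = 1,882.83 Cr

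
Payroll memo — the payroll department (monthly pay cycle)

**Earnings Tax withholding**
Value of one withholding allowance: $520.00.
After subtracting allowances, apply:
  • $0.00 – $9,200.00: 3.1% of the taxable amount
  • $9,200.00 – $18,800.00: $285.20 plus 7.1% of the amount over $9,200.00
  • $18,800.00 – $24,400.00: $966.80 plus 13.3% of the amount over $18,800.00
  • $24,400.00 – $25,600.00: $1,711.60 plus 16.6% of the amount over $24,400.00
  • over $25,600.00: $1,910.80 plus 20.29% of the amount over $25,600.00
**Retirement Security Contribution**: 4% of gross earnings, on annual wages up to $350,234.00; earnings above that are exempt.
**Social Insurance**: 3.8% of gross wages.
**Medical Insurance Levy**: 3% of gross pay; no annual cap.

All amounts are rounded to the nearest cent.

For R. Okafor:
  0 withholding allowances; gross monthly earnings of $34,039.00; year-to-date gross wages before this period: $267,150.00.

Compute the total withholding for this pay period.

$7,299.28

Earnings Tax: taxable = $34,039.00
  $1,910.80 + 20.29% × ($34,039.00 − $25,600.00) = $1,910.80 + 20.29% × $8,439.00 = $3,623.07
Retirement Security Contribution: 4% × $34,039.00 = $1,361.56
Social Insurance: 3.8% × $34,039.00 = $1,293.48
Medical Insurance Levy: 3% × $34,039.00 = $1,021.17
Total: $3,623.07 + $1,361.56 + $1,293.48 + $1,021.17 = $7,299.28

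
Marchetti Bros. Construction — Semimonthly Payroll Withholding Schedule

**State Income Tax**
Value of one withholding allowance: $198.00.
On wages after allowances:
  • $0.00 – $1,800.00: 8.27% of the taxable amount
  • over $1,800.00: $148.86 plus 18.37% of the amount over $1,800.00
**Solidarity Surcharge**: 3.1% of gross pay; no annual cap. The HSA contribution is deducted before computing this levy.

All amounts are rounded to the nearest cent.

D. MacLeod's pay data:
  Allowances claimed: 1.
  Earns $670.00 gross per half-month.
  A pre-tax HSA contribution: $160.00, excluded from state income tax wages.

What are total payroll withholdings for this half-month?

State Income Tax: taxable = $670.00 − $160.00 − 1×$198.00 = $312.00
  8.27% × $312.00 = $25.80
Solidarity Surcharge: 3.1% × $510.00 = $15.81
Total: $25.80 + $15.81 = $41.61

$41.61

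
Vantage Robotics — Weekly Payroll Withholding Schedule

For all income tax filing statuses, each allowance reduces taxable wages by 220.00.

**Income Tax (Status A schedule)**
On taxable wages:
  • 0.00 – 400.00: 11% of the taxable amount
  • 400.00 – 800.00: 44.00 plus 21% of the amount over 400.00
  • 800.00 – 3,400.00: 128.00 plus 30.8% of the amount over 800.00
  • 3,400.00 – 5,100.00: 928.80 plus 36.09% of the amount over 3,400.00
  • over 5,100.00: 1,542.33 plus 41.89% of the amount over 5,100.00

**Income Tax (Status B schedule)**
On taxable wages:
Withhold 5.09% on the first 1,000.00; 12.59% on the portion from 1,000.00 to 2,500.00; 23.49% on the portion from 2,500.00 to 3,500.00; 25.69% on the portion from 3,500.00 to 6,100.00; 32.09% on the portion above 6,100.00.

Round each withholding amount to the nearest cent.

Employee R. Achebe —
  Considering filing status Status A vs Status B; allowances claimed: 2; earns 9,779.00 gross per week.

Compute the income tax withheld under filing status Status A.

Income Tax (Status A): taxable = 9,779.00 − 2×220.00 = 9,339.00
  1,542.33 + 41.89% × (9,339.00 − 5,100.00) = 1,542.33 + 41.89% × 4,239.00 = 3,318.05

3,318.05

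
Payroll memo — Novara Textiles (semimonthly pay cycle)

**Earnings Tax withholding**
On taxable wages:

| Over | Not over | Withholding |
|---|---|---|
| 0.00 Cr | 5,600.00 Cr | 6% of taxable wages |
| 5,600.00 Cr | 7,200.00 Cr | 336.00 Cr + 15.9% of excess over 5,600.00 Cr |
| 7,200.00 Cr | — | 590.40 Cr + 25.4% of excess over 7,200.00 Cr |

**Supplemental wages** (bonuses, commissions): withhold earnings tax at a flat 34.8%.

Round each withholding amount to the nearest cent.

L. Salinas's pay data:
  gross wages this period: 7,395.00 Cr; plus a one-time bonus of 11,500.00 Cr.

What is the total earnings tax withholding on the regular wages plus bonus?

4,641.93 Cr

Earnings Tax: taxable = 7,395.00 Cr
  590.40 Cr + 25.4% × (7,395.00 Cr − 7,200.00 Cr) = 590.40 Cr + 25.4% × 195.00 Cr = 639.93 Cr
Supplemental (34.8% flat on bonus): 34.8% × 11,500.00 Cr = 4,002.00 Cr
Total earnings tax: 639.93 Cr + 4,002.00 Cr = 4,641.93 Cr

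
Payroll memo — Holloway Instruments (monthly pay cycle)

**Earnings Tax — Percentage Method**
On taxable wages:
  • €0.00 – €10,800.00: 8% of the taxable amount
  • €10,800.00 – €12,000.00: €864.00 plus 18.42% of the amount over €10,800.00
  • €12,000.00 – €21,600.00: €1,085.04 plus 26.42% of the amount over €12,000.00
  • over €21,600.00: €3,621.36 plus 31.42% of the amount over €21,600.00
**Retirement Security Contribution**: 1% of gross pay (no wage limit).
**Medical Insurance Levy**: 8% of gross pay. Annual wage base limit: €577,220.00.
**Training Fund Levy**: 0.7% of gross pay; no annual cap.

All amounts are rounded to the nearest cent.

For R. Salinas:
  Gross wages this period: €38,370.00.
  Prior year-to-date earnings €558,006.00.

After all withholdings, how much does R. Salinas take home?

Earnings Tax: taxable = €38,370.00
  €3,621.36 + 31.42% × (€38,370.00 − €21,600.00) = €3,621.36 + 31.42% × €16,770.00 = €8,890.49
Retirement Security Contribution: 1% × €38,370.00 = €383.70
Medical Insurance Levy: cap €577,220.00 − YTD €558,006.00 = €19,214.00 subject; 8% × €19,214.00 = €1,537.12
Training Fund Levy: 0.7% × €38,370.00 = €268.59
Total withheld: €8,890.49 + €383.70 + €1,537.12 + €268.59 = €11,079.90
Net pay: €38,370.00 − €11,079.90 = €27,290.10

€27,290.10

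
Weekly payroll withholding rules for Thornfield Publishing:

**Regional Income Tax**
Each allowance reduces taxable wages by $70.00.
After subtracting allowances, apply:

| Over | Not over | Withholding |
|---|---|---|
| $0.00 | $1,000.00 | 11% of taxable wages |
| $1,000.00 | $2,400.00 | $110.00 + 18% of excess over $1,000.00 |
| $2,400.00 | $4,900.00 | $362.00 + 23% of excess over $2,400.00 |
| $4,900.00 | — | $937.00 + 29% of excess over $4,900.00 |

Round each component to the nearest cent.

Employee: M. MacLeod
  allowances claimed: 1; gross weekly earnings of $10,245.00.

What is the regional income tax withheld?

Regional Income Tax: taxable = $10,245.00 − 1×$70.00 = $10,175.00
  $937.00 + 29% × ($10,175.00 − $4,900.00) = $937.00 + 29% × $5,275.00 = $2,466.75

$2,466.75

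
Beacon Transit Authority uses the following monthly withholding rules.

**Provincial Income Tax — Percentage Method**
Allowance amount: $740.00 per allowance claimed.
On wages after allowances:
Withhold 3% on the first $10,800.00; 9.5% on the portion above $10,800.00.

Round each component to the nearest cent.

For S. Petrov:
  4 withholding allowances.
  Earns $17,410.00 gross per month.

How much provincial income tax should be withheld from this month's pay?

Provincial Income Tax: taxable = $17,410.00 − 4×$740.00 = $14,450.00
  $324.00 + 9.5% × ($14,450.00 − $10,800.00) = $324.00 + 9.5% × $3,650.00 = $670.75

$670.75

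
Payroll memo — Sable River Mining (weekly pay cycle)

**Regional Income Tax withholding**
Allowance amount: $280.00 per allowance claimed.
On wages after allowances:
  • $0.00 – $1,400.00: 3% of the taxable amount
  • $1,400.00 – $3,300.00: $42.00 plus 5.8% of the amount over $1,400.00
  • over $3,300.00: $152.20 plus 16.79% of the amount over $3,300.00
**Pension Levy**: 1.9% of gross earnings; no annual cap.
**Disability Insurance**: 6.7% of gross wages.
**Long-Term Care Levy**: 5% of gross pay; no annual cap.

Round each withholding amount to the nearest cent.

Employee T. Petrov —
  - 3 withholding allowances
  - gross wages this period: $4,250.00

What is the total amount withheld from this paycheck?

Regional Income Tax: taxable = $4,250.00 − 3×$280.00 = $3,410.00
  $152.20 + 16.79% × ($3,410.00 − $3,300.00) = $152.20 + 16.79% × $110.00 = $170.67
Pension Levy: 1.9% × $4,250.00 = $80.75
Disability Insurance: 6.7% × $4,250.00 = $284.75
Long-Term Care Levy: 5% × $4,250.00 = $212.50
Total: $170.67 + $80.75 + $284.75 + $212.50 = $748.67

$748.67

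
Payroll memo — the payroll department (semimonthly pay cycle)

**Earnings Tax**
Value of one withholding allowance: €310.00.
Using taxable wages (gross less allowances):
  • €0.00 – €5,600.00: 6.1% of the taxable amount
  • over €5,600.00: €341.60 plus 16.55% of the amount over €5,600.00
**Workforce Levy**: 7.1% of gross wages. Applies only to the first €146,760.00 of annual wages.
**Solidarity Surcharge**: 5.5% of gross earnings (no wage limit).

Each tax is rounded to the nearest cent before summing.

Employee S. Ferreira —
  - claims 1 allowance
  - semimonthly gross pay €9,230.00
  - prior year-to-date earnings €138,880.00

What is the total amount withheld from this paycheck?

Earnings Tax: taxable = €9,230.00 − 1×€310.00 = €8,920.00
  €341.60 + 16.55% × (€8,920.00 − €5,600.00) = €341.60 + 16.55% × €3,320.00 = €891.06
Workforce Levy: cap €146,760.00 − YTD €138,880.00 = €7,880.00 subject; 7.1% × €7,880.00 = €559.48
Solidarity Surcharge: 5.5% × €9,230.00 = €507.65
Total: €891.06 + €559.48 + €507.65 = €1,958.19

€1,958.19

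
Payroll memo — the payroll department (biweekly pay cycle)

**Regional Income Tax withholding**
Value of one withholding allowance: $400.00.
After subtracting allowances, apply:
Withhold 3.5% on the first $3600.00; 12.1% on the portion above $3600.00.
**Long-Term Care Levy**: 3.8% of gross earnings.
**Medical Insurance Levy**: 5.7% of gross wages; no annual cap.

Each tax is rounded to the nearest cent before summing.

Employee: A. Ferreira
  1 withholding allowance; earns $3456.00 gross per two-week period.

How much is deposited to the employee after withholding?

Regional Income Tax: taxable = $3456.00 − 1×$400.00 = $3056.00
  3.5% × $3056.00 = $106.96
Long-Term Care Levy: 3.8% × $3456.00 = $131.33
Medical Insurance Levy: 5.7% × $3456.00 = $196.99
Total withheld: $106.96 + $131.33 + $196.99 = $435.28
Net pay: $3456.00 − $435.28 = $3020.72

$3020.72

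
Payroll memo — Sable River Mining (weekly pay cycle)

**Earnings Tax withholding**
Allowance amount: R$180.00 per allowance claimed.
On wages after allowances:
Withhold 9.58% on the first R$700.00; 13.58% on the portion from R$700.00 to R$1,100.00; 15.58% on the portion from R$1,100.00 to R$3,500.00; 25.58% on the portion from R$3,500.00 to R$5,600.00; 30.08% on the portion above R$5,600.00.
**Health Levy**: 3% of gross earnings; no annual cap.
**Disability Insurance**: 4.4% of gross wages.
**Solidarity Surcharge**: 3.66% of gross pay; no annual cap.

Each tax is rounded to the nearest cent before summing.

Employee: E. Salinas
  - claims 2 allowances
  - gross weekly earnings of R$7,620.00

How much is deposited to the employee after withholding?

Earnings Tax: taxable = R$7,620.00 − 2×R$180.00 = R$7,260.00
  R$1,032.48 + 30.08% × (R$7,260.00 − R$5,600.00) = R$1,032.48 + 30.08% × R$1,660.00 = R$1,531.81
Health Levy: 3% × R$7,620.00 = R$228.60
Disability Insurance: 4.4% × R$7,620.00 = R$335.28
Solidarity Surcharge: 3.66% × R$7,620.00 = R$278.89
Total withheld: R$1,531.81 + R$228.60 + R$335.28 + R$278.89 = R$2,374.58
Net pay: R$7,620.00 − R$2,374.58 = R$5,245.42

R$5,245.42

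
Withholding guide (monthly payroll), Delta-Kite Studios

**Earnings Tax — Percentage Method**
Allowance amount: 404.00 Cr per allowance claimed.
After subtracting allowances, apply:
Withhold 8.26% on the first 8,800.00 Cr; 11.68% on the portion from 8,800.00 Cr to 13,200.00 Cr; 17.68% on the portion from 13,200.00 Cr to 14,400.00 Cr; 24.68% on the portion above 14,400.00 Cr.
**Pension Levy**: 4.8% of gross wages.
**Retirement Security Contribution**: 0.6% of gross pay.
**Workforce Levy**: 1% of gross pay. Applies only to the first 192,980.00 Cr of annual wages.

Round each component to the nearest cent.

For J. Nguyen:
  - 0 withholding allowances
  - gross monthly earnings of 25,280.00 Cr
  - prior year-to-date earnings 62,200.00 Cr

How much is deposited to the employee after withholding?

19,523.94 Cr

Earnings Tax: taxable = 25,280.00 Cr
  1,452.96 Cr + 24.68% × (25,280.00 Cr − 14,400.00 Cr) = 1,452.96 Cr + 24.68% × 10,880.00 Cr = 4,138.14 Cr
Pension Levy: 4.8% × 25,280.00 Cr = 1,213.44 Cr
Retirement Security Contribution: 0.6% × 25,280.00 Cr = 151.68 Cr
Workforce Levy: 1% × 25,280.00 Cr = 252.80 Cr
Total withheld: 4,138.14 Cr + 1,213.44 Cr + 151.68 Cr + 252.80 Cr = 5,756.06 Cr
Net pay: 25,280.00 Cr − 5,756.06 Cr = 19,523.94 Cr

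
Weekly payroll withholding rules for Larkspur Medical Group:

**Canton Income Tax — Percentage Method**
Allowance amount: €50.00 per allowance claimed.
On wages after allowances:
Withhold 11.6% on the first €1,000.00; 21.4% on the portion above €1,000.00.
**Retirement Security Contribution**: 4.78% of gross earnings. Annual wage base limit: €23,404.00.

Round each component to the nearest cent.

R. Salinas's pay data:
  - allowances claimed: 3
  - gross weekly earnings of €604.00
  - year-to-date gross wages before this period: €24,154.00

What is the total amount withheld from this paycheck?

Canton Income Tax: taxable = €604.00 − 3×€50.00 = €454.00
  11.6% × €454.00 = €52.66
Retirement Security Contribution: YTD €24,154.00 ≥ cap €23,404.00 → €0.00
Total: €52.66 + €0.00 = €52.66

€52.66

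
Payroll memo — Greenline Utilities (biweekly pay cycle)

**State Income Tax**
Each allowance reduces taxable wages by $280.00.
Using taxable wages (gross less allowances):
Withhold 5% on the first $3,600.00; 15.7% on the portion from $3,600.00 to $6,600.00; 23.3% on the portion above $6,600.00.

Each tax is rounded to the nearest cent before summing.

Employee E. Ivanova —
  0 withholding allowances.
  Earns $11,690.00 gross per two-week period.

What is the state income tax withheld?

State Income Tax: taxable = $11,690.00
  $651.00 + 23.3% × ($11,690.00 − $6,600.00) = $651.00 + 23.3% × $5,090.00 = $1,836.97

$1,836.97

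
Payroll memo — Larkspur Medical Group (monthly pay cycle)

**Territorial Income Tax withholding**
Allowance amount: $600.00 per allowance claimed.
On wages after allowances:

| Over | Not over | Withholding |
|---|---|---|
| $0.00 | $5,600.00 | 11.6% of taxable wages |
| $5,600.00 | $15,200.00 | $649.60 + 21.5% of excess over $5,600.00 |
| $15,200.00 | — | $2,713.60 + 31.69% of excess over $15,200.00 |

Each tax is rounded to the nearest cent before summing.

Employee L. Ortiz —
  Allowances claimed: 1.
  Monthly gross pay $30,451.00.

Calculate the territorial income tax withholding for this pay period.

Territorial Income Tax: taxable = $30,451.00 − 1×$600.00 = $29,851.00
  $2,713.60 + 31.69% × ($29,851.00 − $15,200.00) = $2,713.60 + 31.69% × $14,651.00 = $7,356.50

$7,356.50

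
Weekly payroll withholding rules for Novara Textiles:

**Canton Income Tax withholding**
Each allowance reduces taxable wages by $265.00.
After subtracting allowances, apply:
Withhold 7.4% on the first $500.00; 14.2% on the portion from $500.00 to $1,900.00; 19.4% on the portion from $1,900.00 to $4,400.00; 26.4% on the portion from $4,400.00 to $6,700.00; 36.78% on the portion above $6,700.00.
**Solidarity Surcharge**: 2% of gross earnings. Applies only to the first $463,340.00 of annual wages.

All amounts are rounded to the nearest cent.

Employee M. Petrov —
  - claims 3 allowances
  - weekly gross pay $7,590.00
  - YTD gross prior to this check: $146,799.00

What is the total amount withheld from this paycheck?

$1,514.74

Canton Income Tax: taxable = $7,590.00 − 3×$265.00 = $6,795.00
  $1,328.00 + 36.78% × ($6,795.00 − $6,700.00) = $1,328.00 + 36.78% × $95.00 = $1,362.94
Solidarity Surcharge: 2% × $7,590.00 = $151.80
Total: $1,362.94 + $151.80 = $1,514.74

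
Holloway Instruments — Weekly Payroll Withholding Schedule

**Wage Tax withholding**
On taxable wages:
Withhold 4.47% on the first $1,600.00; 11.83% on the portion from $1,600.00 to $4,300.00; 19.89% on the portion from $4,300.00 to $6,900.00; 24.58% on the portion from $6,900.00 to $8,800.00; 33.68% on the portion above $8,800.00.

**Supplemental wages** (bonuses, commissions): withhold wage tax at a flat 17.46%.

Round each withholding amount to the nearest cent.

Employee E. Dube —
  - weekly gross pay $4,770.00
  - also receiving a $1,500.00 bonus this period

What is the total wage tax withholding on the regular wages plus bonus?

$746.31

Wage Tax: taxable = $4,770.00
  $390.93 + 19.89% × ($4,770.00 − $4,300.00) = $390.93 + 19.89% × $470.00 = $484.41
Supplemental (17.46% flat on bonus): 17.46% × $1,500.00 = $261.90
Total wage tax: $484.41 + $261.90 = $746.31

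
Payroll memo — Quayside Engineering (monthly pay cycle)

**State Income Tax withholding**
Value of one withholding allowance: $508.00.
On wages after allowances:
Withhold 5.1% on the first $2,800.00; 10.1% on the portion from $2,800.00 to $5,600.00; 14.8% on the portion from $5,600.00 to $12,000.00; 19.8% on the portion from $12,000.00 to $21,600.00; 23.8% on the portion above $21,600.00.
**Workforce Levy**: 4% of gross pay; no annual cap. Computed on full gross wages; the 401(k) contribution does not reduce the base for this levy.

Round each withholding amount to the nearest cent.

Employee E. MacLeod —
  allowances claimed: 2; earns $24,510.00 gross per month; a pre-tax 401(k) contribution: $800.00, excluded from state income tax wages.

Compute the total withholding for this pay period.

$4,514.37

State Income Tax: taxable = $24,510.00 − $800.00 − 2×$508.00 = $22,694.00
  $3,273.60 + 23.8% × ($22,694.00 − $21,600.00) = $3,273.60 + 23.8% × $1,094.00 = $3,533.97
Workforce Levy: 4% × $24,510.00 = $980.40
Total: $3,533.97 + $980.40 = $4,514.37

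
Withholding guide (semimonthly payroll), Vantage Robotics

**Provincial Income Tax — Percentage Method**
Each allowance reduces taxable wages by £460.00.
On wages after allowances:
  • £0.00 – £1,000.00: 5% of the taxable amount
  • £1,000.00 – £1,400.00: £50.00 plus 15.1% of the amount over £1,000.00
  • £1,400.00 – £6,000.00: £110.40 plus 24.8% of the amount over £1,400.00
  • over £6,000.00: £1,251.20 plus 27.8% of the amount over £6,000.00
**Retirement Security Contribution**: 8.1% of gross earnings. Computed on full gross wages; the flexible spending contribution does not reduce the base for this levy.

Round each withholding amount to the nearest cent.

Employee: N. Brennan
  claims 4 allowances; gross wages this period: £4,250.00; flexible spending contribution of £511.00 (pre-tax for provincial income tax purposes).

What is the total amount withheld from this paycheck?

Provincial Income Tax: taxable = £4,250.00 − £511.00 − 4×£460.00 = £1,899.00
  £110.40 + 24.8% × (£1,899.00 − £1,400.00) = £110.40 + 24.8% × £499.00 = £234.15
Retirement Security Contribution: 8.1% × £4,250.00 = £344.25
Total: £234.15 + £344.25 = £578.40

£578.40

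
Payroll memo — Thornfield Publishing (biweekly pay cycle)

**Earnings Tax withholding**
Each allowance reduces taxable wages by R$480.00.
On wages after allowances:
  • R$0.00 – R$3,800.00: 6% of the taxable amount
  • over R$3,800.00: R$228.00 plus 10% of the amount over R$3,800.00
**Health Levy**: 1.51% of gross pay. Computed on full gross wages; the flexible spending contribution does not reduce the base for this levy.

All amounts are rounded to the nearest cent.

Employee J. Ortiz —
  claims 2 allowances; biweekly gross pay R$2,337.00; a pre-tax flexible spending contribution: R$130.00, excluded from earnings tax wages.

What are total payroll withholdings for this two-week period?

R$110.11

Earnings Tax: taxable = R$2,337.00 − R$130.00 − 2×R$480.00 = R$1,247.00
  6% × R$1,247.00 = R$74.82
Health Levy: 1.51% × R$2,337.00 = R$35.29
Total: R$74.82 + R$35.29 = R$110.11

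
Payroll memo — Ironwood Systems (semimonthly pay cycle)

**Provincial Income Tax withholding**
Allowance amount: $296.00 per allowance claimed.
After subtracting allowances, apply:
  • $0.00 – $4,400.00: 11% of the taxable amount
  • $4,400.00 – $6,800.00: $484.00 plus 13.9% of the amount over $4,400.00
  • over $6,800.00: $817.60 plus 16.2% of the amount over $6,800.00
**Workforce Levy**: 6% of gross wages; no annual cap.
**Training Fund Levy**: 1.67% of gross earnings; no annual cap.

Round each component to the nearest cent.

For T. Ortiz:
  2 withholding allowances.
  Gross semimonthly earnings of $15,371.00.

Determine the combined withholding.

$3,289.16

Provincial Income Tax: taxable = $15,371.00 − 2×$296.00 = $14,779.00
  $817.60 + 16.2% × ($14,779.00 − $6,800.00) = $817.60 + 16.2% × $7,979.00 = $2,110.20
Workforce Levy: 6% × $15,371.00 = $922.26
Training Fund Levy: 1.67% × $15,371.00 = $256.70
Total: $2,110.20 + $922.26 + $256.70 = $3,289.16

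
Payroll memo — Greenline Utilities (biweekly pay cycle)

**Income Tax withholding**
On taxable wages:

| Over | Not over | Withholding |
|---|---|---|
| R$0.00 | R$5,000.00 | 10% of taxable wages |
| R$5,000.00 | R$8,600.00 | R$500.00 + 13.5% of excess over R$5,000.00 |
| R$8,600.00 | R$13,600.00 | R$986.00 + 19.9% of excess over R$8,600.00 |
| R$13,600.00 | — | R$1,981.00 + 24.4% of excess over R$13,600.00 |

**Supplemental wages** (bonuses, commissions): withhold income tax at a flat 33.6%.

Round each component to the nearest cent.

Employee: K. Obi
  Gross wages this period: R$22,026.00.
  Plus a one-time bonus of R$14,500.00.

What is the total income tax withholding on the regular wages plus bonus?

Income Tax: taxable = R$22,026.00
  R$1,981.00 + 24.4% × (R$22,026.00 − R$13,600.00) = R$1,981.00 + 24.4% × R$8,426.00 = R$4,036.94
Supplemental (33.6% flat on bonus): 33.6% × R$14,500.00 = R$4,872.00
Total income tax: R$4,036.94 + R$4,872.00 = R$8,908.94

R$8,908.94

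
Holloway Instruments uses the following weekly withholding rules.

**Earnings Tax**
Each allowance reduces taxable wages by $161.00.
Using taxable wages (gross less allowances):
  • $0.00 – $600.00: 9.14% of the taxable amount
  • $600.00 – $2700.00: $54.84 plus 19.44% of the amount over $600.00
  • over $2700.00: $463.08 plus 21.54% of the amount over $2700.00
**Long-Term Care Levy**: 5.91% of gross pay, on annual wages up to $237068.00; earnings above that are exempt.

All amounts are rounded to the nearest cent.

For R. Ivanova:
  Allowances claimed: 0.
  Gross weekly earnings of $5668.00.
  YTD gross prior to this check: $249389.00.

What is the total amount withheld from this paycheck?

$1102.39

Earnings Tax: taxable = $5668.00
  $463.08 + 21.54% × ($5668.00 − $2700.00) = $463.08 + 21.54% × $2968.00 = $1102.39
Long-Term Care Levy: YTD $249389.00 ≥ cap $237068.00 → $0.00
Total: $1102.39 + $0.00 = $1102.39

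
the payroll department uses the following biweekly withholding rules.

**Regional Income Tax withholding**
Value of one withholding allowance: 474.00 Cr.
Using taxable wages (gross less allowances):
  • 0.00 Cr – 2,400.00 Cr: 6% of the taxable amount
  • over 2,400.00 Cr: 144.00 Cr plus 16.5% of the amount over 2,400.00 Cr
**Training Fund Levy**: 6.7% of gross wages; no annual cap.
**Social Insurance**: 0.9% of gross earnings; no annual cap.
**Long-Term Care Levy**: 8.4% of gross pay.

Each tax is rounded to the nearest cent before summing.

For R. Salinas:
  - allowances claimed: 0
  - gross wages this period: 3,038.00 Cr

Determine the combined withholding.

735.35 Cr

Regional Income Tax: taxable = 3,038.00 Cr
  144.00 Cr + 16.5% × (3,038.00 Cr − 2,400.00 Cr) = 144.00 Cr + 16.5% × 638.00 Cr = 249.27 Cr
Training Fund Levy: 6.7% × 3,038.00 Cr = 203.55 Cr
Social Insurance: 0.9% × 3,038.00 Cr = 27.34 Cr
Long-Term Care Levy: 8.4% × 3,038.00 Cr = 255.19 Cr
Total: 249.27 Cr + 203.55 Cr + 27.34 Cr + 255.19 Cr = 735.35 Cr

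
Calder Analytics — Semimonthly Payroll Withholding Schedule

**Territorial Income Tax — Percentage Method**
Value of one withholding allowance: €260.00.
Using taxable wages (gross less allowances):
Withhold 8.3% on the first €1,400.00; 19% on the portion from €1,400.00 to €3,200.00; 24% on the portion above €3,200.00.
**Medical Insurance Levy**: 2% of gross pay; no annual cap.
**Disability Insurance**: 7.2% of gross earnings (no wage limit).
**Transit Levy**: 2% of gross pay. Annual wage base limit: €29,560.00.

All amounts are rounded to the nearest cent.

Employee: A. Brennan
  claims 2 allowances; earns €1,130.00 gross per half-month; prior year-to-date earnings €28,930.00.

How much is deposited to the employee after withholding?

Territorial Income Tax: taxable = €1,130.00 − 2×€260.00 = €610.00
  8.3% × €610.00 = €50.63
Medical Insurance Levy: 2% × €1,130.00 = €22.60
Disability Insurance: 7.2% × €1,130.00 = €81.36
Transit Levy: cap €29,560.00 − YTD €28,930.00 = €630.00 subject; 2% × €630.00 = €12.60
Total withheld: €50.63 + €22.60 + €81.36 + €12.60 = €167.19
Net pay: €1,130.00 − €167.19 = €962.81

€962.81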